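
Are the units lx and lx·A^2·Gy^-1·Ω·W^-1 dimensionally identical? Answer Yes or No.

No

Left side:
  lx = m⁻²·cd.
Right side:
  lx = m⁻²·cd.
  Gy = m²·s⁻².
  So Gy⁻¹ = m⁻²·s².
  Ω = kg·m²·s⁻³·A⁻².
  W = kg·m²·s⁻³.
  So W⁻¹ = kg⁻¹·m⁻²·s³.
  Combining: lx·A²·Gy⁻¹·Ω·W⁻¹ = (m⁻²·cd) · A² · (m⁻²·s²) · (kg·m²·s⁻³·A⁻²) · (kg⁻¹·m⁻²·s³) = m⁻⁴·s²·cd.
Left is m⁻²·cd; right is m⁻⁴·s²·cd — different.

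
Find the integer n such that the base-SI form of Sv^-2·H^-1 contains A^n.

Sv = J/kg (equivalent dose = energy per mass),
    = m²·s⁻².
So Sv⁻² = m⁻⁴·s⁴.
H = Wb/A (inductance = flux per current),
    = kg·m²·s⁻²·A⁻².
So H⁻¹ = kg⁻¹·m⁻²·s²·A².
Combining: Sv⁻²·H⁻¹ = (m⁻⁴·s⁴) · (kg⁻¹·m⁻²·s²·A²) = kg⁻¹·m⁻⁶·s⁶·A².
The exponent of A is 2.

2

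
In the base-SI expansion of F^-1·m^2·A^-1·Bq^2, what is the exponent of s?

F = C/V (capacitance = charge per voltage),
    = A·s/(kg·m²·s⁻³·A⁻¹) (substituting C and V),
    = kg⁻¹·m⁻²·s⁴·A².
So F⁻¹ = kg·m²·s⁻⁴·A⁻².
Bq = 1/s = s⁻¹ (activity is decays per second).
So Bq² = s⁻².
Combining: F⁻¹·m²·A⁻¹·Bq² = (kg·m²·s⁻⁴·A⁻²) · m² · A⁻¹ · s⁻² = kg·m⁴·s⁻⁶·A⁻³.
The exponent of s is -6.

-6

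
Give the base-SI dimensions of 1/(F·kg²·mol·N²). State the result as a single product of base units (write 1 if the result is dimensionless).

F = C/V (capacitance = charge per voltage),
    = A·s/(kg·m²·s⁻³·A⁻¹) (substituting C and V),
    = kg⁻¹·m⁻²·s⁴·A².
So F⁻¹ = kg·m²·s⁻⁴·A⁻².
N = kg·m/s² = kg·m·s⁻² (force = mass × acceleration).
So N⁻² = kg⁻²·m⁻²·s⁴.
Combining: F⁻¹·kg⁻²·mol⁻¹·N⁻² = (kg·m²·s⁻⁴·A⁻²) · kg⁻² · mol⁻¹ · (kg⁻²·m⁻²·s⁴) = kg⁻³·A⁻²·mol⁻¹.

kg⁻³·A⁻²·mol⁻¹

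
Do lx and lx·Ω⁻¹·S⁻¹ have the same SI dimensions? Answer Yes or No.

Yes

Left side:
  lx = m⁻²·cd.
Right side:
  lx = m⁻²·cd.
  Ω = kg·m²·s⁻³·A⁻².
  So Ω⁻¹ = kg⁻¹·m⁻²·s³·A².
  S = kg⁻¹·m⁻²·s³·A².
  So S⁻¹ = kg·m²·s⁻³·A⁻².
  Combining: lx·Ω⁻¹·S⁻¹ = (m⁻²·cd) · (kg⁻¹·m⁻²·s³·A²) · (kg·m²·s⁻³·A⁻²) = m⁻²·cd.
Both reduce to m⁻²·cd.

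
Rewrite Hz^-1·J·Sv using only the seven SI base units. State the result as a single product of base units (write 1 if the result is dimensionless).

Hz = 1/s = s⁻¹ (frequency is cycles per second).
So Hz⁻¹ = s.
J = N·m (work = force × distance),
    = kg·m²·s⁻².
Sv = J/kg (equivalent dose = energy per mass),
    = m²·s⁻².
Combining: Hz⁻¹·J·Sv = s · (kg·m²·s⁻²) · (m²·s⁻²) = kg·m⁴·s⁻³.

kg·m⁴·s⁻³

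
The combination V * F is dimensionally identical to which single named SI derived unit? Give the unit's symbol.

V = kg·m²·s⁻³·A⁻¹.
F = kg⁻¹·m⁻²·s⁴·A².
Combining: V·F = (kg·m²·s⁻³·A⁻¹) · (kg⁻¹·m⁻²·s⁴·A²) = s·A.
s·A is the base-SI form of the coulomb.

C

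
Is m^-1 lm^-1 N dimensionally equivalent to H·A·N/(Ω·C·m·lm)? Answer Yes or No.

Left side:
  lm = cd.
  So lm⁻¹ = cd⁻¹.
  N = kg·m·s⁻².
  Combining: m⁻¹·lm⁻¹·N = m⁻¹ · cd⁻¹ · (kg·m·s⁻²) = kg·s⁻²·cd⁻¹.
Right side:
  Ω = kg·m²·s⁻³·A⁻².
  So Ω⁻¹ = kg⁻¹·m⁻²·s³·A².
  C = s·A.
  So C⁻¹ = s⁻¹·A⁻¹.
  H = kg·m²·s⁻²·A⁻².
  N = kg·m·s⁻².
  lm = cd.
  So lm⁻¹ = cd⁻¹.
  Combining: Ω⁻¹·C⁻¹·H·A·N·m⁻¹·lm⁻¹ = (kg⁻¹·m⁻²·s³·A²) · (s⁻¹·A⁻¹) · (kg·m²·s⁻²·A⁻²) · A · (kg·m·s⁻²) · m⁻¹ · cd⁻¹ = kg·s⁻²·cd⁻¹.
Both reduce to kg·s⁻²·cd⁻¹.

Yes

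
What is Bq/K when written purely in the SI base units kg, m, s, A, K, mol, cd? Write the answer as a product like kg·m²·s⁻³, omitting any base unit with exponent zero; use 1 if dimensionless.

s⁻¹·K⁻¹

Bq = 1/s = s⁻¹ (activity is decays per second).
Combining: K⁻¹·Bq = K⁻¹ · s⁻¹ = s⁻¹·K⁻¹.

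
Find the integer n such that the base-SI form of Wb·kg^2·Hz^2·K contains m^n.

Wb = kg·m²·s⁻²·A⁻¹.
Hz = s⁻¹.
So Hz² = s⁻².
Combining: Wb·kg²·Hz²·K = (kg·m²·s⁻²·A⁻¹) · kg² · s⁻² · K = kg³·m²·s⁻⁴·A⁻¹·K.
The exponent of m is 2.

2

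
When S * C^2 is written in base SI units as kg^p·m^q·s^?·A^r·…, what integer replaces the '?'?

5

S = kg⁻¹·m⁻²·s³·A².
C = s·A.
So C² = s²·A².
Combining: S·C² = (kg⁻¹·m⁻²·s³·A²) · (s²·A²) = kg⁻¹·m⁻²·s⁵·A⁴.
The exponent of s is 5.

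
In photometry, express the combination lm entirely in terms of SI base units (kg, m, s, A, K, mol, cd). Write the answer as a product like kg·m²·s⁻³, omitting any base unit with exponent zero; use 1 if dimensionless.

cd

lm = cd·sr = cd (luminous flux; sr is dimensionless).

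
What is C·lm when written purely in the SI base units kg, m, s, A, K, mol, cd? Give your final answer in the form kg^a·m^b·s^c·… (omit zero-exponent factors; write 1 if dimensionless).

C = A·s = s·A (charge = current × time).
lm = cd·sr = cd (luminous flux; sr is dimensionless).
Combining: C·lm = (s·A) · cd = s·A·cd.

s·A·cd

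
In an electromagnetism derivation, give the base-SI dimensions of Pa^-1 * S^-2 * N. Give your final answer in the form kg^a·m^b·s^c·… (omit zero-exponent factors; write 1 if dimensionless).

Pa = N/m² (pressure = force per area),
    = kg·m⁻¹·s⁻².
So Pa⁻¹ = kg⁻¹·m·s².
S = 1/Ω (conductance is reciprocal resistance),
    = kg⁻¹·m⁻²·s³·A².
So S⁻² = kg²·m⁴·s⁻⁶·A⁻⁴.
N = kg·m/s² = kg·m·s⁻² (force = mass × acceleration).
Combining: Pa⁻¹·S⁻²·N = (kg⁻¹·m·s²) · (kg²·m⁴·s⁻⁶·A⁻⁴) · (kg·m·s⁻²) = kg²·m⁶·s⁻⁶·A⁻⁴.

kg²·m⁶·s⁻⁶·A⁻⁴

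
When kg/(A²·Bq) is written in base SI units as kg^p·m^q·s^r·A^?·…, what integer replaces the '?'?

Bq = s⁻¹.
So Bq⁻¹ = s.
Combining: A⁻²·kg·Bq⁻¹ = A⁻² · kg · s = kg·s·A⁻².
The exponent of A is -2.

-2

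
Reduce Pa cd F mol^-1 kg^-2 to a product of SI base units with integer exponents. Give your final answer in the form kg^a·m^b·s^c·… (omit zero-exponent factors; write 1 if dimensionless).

kg⁻²·m⁻³·s²·A²·mol⁻¹·cd

Pa = N/m² (pressure = force per area),
    = kg·m⁻¹·s⁻².
F = C/V (capacitance = charge per voltage),
    = A·s/(kg·m²·s⁻³·A⁻¹) (substituting C and V),
    = kg⁻¹·m⁻²·s⁴·A².
Combining: Pa·cd·F·mol⁻¹·kg⁻² = (kg·m⁻¹·s⁻²) · cd · (kg⁻¹·m⁻²·s⁴·A²) · mol⁻¹ · kg⁻² = kg⁻²·m⁻³·s²·A²·mol⁻¹·cd.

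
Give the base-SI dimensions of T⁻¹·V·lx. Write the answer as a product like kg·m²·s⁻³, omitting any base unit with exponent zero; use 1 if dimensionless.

s⁻¹·cd

T = Wb/m² (flux density = flux per area),
    = kg·s⁻²·A⁻¹.
So T⁻¹ = kg⁻¹·s²·A.
V = W/A (potential = power per current),
    = kg·m²·s⁻³·A⁻¹.
lx = lm/m² (illuminance = luminous flux per area),
    = m⁻²·cd.
Combining: T⁻¹·V·lx = (kg⁻¹·s²·A) · (kg·m²·s⁻³·A⁻¹) · (m⁻²·cd) = s⁻¹·cd.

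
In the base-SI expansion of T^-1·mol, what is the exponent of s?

2

T = Wb/m² (flux density = flux per area),
    = kg·s⁻²·A⁻¹.
So T⁻¹ = kg⁻¹·s²·A.
Combining: T⁻¹·mol = (kg⁻¹·s²·A) · mol = kg⁻¹·s²·A·mol.
The exponent of s is 2.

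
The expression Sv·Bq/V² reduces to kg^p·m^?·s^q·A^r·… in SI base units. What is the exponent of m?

-2

V = kg·m²·s⁻³·A⁻¹.
So V⁻² = kg⁻²·m⁻⁴·s⁶·A².
Sv = m²·s⁻².
Bq = s⁻¹.
Combining: V⁻²·Sv·Bq = (kg⁻²·m⁻⁴·s⁶·A²) · (m²·s⁻²) · s⁻¹ = kg⁻²·m⁻²·s³·A².
The exponent of m is -2.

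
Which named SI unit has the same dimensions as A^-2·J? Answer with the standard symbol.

J = kg·m²·s⁻².
Combining: A⁻²·J = A⁻² · (kg·m²·s⁻²) = kg·m²·s⁻²·A⁻².
kg·m²·s⁻²·A⁻² is the base-SI form of the henry.

H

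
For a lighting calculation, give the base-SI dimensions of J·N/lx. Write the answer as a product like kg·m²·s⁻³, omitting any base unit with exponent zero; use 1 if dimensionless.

lx = lm/m² (illuminance = luminous flux per area),
    = m⁻²·cd.
So lx⁻¹ = m²·cd⁻¹.
J = N·m (work = force × distance),
    = kg·m²·s⁻².
N = kg·m/s² = kg·m·s⁻² (force = mass × acceleration).
Combining: lx⁻¹·J·N = (m²·cd⁻¹) · (kg·m²·s⁻²) · (kg·m·s⁻²) = kg²·m⁵·s⁻⁴·cd⁻¹.

kg²·m⁵·s⁻⁴·cd⁻¹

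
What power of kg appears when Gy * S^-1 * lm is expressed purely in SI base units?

1

Gy = J/kg (absorbed dose = energy per mass),
    = m²·s⁻².
S = 1/Ω (conductance is reciprocal resistance),
    = kg⁻¹·m⁻²·s³·A².
So S⁻¹ = kg·m²·s⁻³·A⁻².
lm = cd·sr = cd (luminous flux; sr is dimensionless).
Combining: Gy·S⁻¹·lm = (m²·s⁻²) · (kg·m²·s⁻³·A⁻²) · cd = kg·m⁴·s⁻⁵·A⁻²·cd.
The exponent of kg is 1.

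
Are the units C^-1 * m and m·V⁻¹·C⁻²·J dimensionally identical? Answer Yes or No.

Left side:
  C = A·s = s·A (charge = current × time).
  So C⁻¹ = s⁻¹·A⁻¹.
  Combining: C⁻¹·m = (s⁻¹·A⁻¹) · m = m·s⁻¹·A⁻¹.
Right side:
  V = W/A (potential = power per current),
      = kg·m²·s⁻³·A⁻¹.
  So V⁻¹ = kg⁻¹·m⁻²·s³·A.
  C = A·s = s·A (charge = current × time).
  So C⁻² = s⁻²·A⁻².
  J = N·m (work = force × distance),
      = kg·m²·s⁻².
  Combining: m·V⁻¹·C⁻²·J = m · (kg⁻¹·m⁻²·s³·A) · (s⁻²·A⁻²) · (kg·m²·s⁻²) = m·s⁻¹·A⁻¹.
Both reduce to m·s⁻¹·A⁻¹.

Yes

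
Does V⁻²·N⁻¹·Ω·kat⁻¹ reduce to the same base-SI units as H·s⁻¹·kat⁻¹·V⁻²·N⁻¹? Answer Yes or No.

Yes

Left side:
  V = W/A (potential = power per current),
      = kg·m²·s⁻³·A⁻¹.
  So V⁻² = kg⁻²·m⁻⁴·s⁶·A².
  N = kg·m/s² = kg·m·s⁻² (force = mass × acceleration).
  So N⁻¹ = kg⁻¹·m⁻¹·s².
  Ω = V/A (resistance = voltage per current),
      = kg·m²·s⁻³·A⁻².
  kat = mol/s = s⁻¹·mol (catalytic activity).
  So kat⁻¹ = s·mol⁻¹.
  Combining: V⁻²·N⁻¹·Ω·kat⁻¹ = (kg⁻²·m⁻⁴·s⁶·A²) · (kg⁻¹·m⁻¹·s²) · (kg·m²·s⁻³·A⁻²) · (s·mol⁻¹) = kg⁻²·m⁻³·s⁶·mol⁻¹.
Right side:
  H = kg·m²·s⁻²·A⁻².
  kat = s⁻¹·mol.
  So kat⁻¹ = s·mol⁻¹.
  V = kg·m²·s⁻³·A⁻¹.
  So V⁻² = kg⁻²·m⁻⁴·s⁶·A².
  N = kg·m·s⁻².
  So N⁻¹ = kg⁻¹·m⁻¹·s².
  Combining: H·s⁻¹·kat⁻¹·V⁻²·N⁻¹ = (kg·m²·s⁻²·A⁻²) · s⁻¹ · (s·mol⁻¹) · (kg⁻²·m⁻⁴·s⁶·A²) · (kg⁻¹·m⁻¹·s²) = kg⁻²·m⁻³·s⁶·mol⁻¹.
Both reduce to kg⁻²·m⁻³·s⁶·mol⁻¹.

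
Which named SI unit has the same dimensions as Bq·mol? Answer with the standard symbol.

Bq = 1/s = s⁻¹ (activity is decays per second).
Combining: Bq·mol = s⁻¹ · mol = s⁻¹·mol.
s⁻¹·mol is the base-SI form of the katal.

kat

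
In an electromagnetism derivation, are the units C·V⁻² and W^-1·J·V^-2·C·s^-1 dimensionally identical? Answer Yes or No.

Yes

Left side:
  C = s·A.
  V = kg·m²·s⁻³·A⁻¹.
  So V⁻² = kg⁻²·m⁻⁴·s⁶·A².
  Combining: C·V⁻² = (s·A) · (kg⁻²·m⁻⁴·s⁶·A²) = kg⁻²·m⁻⁴·s⁷·A³.
Right side:
  W = J/s (power = energy per time),
      = kg·m²·s⁻³.
  So W⁻¹ = kg⁻¹·m⁻²·s³.
  J = N·m (work = force × distance),
      = kg·m²·s⁻².
  V = W/A (potential = power per current),
      = kg·m²·s⁻³·A⁻¹.
  So V⁻² = kg⁻²·m⁻⁴·s⁶·A².
  C = A·s = s·A (charge = current × time).
  Combining: W⁻¹·J·V⁻²·C·s⁻¹ = (kg⁻¹·m⁻²·s³) · (kg·m²·s⁻²) · (kg⁻²·m⁻⁴·s⁶·A²) · (s·A) · s⁻¹ = kg⁻²·m⁻⁴·s⁷·A³.
Both reduce to kg⁻²·m⁻⁴·s⁷·A³.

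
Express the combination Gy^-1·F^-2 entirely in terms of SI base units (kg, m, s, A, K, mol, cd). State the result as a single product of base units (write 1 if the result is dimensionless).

Gy = m²·s⁻².
So Gy⁻¹ = m⁻²·s².
F = kg⁻¹·m⁻²·s⁴·A².
So F⁻² = kg²·m⁴·s⁻⁸·A⁻⁴.
Combining: Gy⁻¹·F⁻² = (m⁻²·s²) · (kg²·m⁴·s⁻⁸·A⁻⁴) = kg²·m²·s⁻⁶·A⁻⁴.

kg²·m²·s⁻⁶·A⁻⁴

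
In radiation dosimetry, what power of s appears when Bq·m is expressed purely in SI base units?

-1

Bq = 1/s = s⁻¹ (activity is decays per second).
Combining: Bq·m = s⁻¹ · m = m·s⁻¹.
The exponent of s is -1.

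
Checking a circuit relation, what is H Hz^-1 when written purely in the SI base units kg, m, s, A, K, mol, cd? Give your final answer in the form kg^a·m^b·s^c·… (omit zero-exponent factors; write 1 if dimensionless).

H = Wb/A (inductance = flux per current),
    = kg·m²·s⁻²·A⁻².
Hz = 1/s = s⁻¹ (frequency is cycles per second).
So Hz⁻¹ = s.
Combining: H·Hz⁻¹ = (kg·m²·s⁻²·A⁻²) · s = kg·m²·s⁻¹·A⁻².

kg·m²·s⁻¹·A⁻²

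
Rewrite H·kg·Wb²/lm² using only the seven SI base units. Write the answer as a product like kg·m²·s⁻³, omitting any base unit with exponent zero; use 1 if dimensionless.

H = Wb/A (inductance = flux per current),
    = kg·m²·s⁻²·A⁻².
lm = cd·sr = cd (luminous flux; sr is dimensionless).
So lm⁻² = cd⁻².
Wb = V·s (flux: a volt is a weber per second),
    = kg·m²·s⁻²·A⁻¹.
So Wb² = kg²·m⁴·s⁻⁴·A⁻².
Combining: H·kg·lm⁻²·Wb² = (kg·m²·s⁻²·A⁻²) · kg · cd⁻² · (kg²·m⁴·s⁻⁴·A⁻²) = kg⁴·m⁶·s⁻⁶·A⁻⁴·cd⁻².

kg⁴·m⁶·s⁻⁶·A⁻⁴·cd⁻²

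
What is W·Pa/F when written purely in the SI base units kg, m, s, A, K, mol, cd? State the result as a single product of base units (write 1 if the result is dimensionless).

kg³·m³·s⁻⁹·A⁻²

W = J/s (power = energy per time),
    = kg·m²·s⁻³.
F = C/V (capacitance = charge per voltage),
    = A·s/(kg·m²·s⁻³·A⁻¹) (substituting C and V),
    = kg⁻¹·m⁻²·s⁴·A².
So F⁻¹ = kg·m²·s⁻⁴·A⁻².
Pa = N/m² (pressure = force per area),
    = kg·m⁻¹·s⁻².
Combining: W·F⁻¹·Pa = (kg·m²·s⁻³) · (kg·m²·s⁻⁴·A⁻²) · (kg·m⁻¹·s⁻²) = kg³·m³·s⁻⁹·A⁻².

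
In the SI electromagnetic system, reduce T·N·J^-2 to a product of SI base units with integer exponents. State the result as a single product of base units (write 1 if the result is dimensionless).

m⁻³·A⁻¹

T = Wb/m² (flux density = flux per area),
    = kg·s⁻²·A⁻¹.
N = kg·m/s² = kg·m·s⁻² (force = mass × acceleration).
J = N·m (work = force × distance),
    = kg·m²·s⁻².
So J⁻² = kg⁻²·m⁻⁴·s⁴.
Combining: T·N·J⁻² = (kg·s⁻²·A⁻¹) · (kg·m·s⁻²) · (kg⁻²·m⁻⁴·s⁴) = m⁻³·A⁻¹.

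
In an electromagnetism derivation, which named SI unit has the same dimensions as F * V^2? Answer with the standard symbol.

J

F = C/V (capacitance = charge per voltage),
    = A·s/(kg·m²·s⁻³·A⁻¹) (substituting C and V),
    = kg⁻¹·m⁻²·s⁴·A².
V = W/A (potential = power per current),
    = kg·m²·s⁻³·A⁻¹.
So V² = kg²·m⁴·s⁻⁶·A⁻².
Combining: F·V² = (kg⁻¹·m⁻²·s⁴·A²) · (kg²·m⁴·s⁻⁶·A⁻²) = kg·m²·s⁻².
kg·m²·s⁻² is the base-SI form of the joule.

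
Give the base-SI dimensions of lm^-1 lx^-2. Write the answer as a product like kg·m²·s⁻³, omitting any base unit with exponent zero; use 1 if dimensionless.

lm = cd·sr = cd (luminous flux; sr is dimensionless).
So lm⁻¹ = cd⁻¹.
lx = lm/m² (illuminance = luminous flux per area),
    = m⁻²·cd.
So lx⁻² = m⁴·cd⁻².
Combining: lm⁻¹·lx⁻² = cd⁻¹ · (m⁴·cd⁻²) = m⁴·cd⁻³.

m⁴·cd⁻³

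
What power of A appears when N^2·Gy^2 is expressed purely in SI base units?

0

N = kg·m/s² = kg·m·s⁻² (force = mass × acceleration).
So N² = kg²·m²·s⁻⁴.
Gy = J/kg (absorbed dose = energy per mass),
    = m²·s⁻².
So Gy² = m⁴·s⁻⁴.
Combining: N²·Gy² = (kg²·m²·s⁻⁴) · (m⁴·s⁻⁴) = kg²·m⁶·s⁻⁸.
The exponent of A is 0.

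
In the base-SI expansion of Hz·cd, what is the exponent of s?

-1

Hz = 1/s = s⁻¹ (frequency is cycles per second).
Combining: Hz·cd = s⁻¹ · cd = s⁻¹·cd.
The exponent of s is -1.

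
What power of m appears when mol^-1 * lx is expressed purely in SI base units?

lx = lm/m² (illuminance = luminous flux per area),
    = m⁻²·cd.
Combining: mol⁻¹·lx = mol⁻¹ · (m⁻²·cd) = m⁻²·mol⁻¹·cd.
The exponent of m is -2.

-2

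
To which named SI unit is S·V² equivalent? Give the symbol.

W

S = 1/Ω (conductance is reciprocal resistance),
    = kg⁻¹·m⁻²·s³·A².
V = W/A (potential = power per current),
    = kg·m²·s⁻³·A⁻¹.
So V² = kg²·m⁴·s⁻⁶·A⁻².
Combining: S·V² = (kg⁻¹·m⁻²·s³·A²) · (kg²·m⁴·s⁻⁶·A⁻²) = kg·m²·s⁻³.
kg·m²·s⁻³ is the base-SI form of the watt.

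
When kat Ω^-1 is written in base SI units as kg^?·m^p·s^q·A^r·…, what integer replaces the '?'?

kat = s⁻¹·mol.
Ω = kg·m²·s⁻³·A⁻².
So Ω⁻¹ = kg⁻¹·m⁻²·s³·A².
Combining: kat·Ω⁻¹ = (s⁻¹·mol) · (kg⁻¹·m⁻²·s³·A²) = kg⁻¹·m⁻²·s²·A²·mol.
The exponent of kg is -1.

-1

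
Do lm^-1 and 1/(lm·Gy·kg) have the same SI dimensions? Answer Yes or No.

Left side:
  lm = cd·sr = cd (luminous flux; sr is dimensionless).
  So lm⁻¹ = cd⁻¹.
Right side:
  lm = cd·sr = cd (luminous flux; sr is dimensionless).
  So lm⁻¹ = cd⁻¹.
  Gy = J/kg (absorbed dose = energy per mass),
      = m²·s⁻².
  So Gy⁻¹ = m⁻²·s².
  Combining: lm⁻¹·Gy⁻¹·kg⁻¹ = cd⁻¹ · (m⁻²·s²) · kg⁻¹ = kg⁻¹·m⁻²·s²·cd⁻¹.
Left is cd⁻¹; right is kg⁻¹·m⁻²·s²·cd⁻¹ — different.

No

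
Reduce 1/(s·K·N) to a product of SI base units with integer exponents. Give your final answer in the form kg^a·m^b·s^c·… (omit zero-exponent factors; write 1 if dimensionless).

N = kg·m/s² = kg·m·s⁻² (force = mass × acceleration).
So N⁻¹ = kg⁻¹·m⁻¹·s².
Combining: s⁻¹·K⁻¹·N⁻¹ = s⁻¹ · K⁻¹ · (kg⁻¹·m⁻¹·s²) = kg⁻¹·m⁻¹·s·K⁻¹.

kg⁻¹·m⁻¹·s·K⁻¹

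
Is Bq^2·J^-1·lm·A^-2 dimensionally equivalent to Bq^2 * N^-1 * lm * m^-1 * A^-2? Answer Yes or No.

Left side:
  Bq = 1/s = s⁻¹ (activity is decays per second).
  So Bq² = s⁻².
  J = N·m (work = force × distance),
      = kg·m²·s⁻².
  So J⁻¹ = kg⁻¹·m⁻²·s².
  lm = cd·sr = cd (luminous flux; sr is dimensionless).
  Combining: Bq²·J⁻¹·lm·A⁻² = s⁻² · (kg⁻¹·m⁻²·s²) · cd · A⁻² = kg⁻¹·m⁻²·A⁻²·cd.
Right side:
  Bq = s⁻¹.
  So Bq² = s⁻².
  N = kg·m·s⁻².
  So N⁻¹ = kg⁻¹·m⁻¹·s².
  lm = cd.
  Combining: Bq²·N⁻¹·lm·m⁻¹·A⁻² = s⁻² · (kg⁻¹·m⁻¹·s²) · cd · m⁻¹ · A⁻² = kg⁻¹·m⁻²·A⁻²·cd.
Both reduce to kg⁻¹·m⁻²·A⁻²·cd.

Yes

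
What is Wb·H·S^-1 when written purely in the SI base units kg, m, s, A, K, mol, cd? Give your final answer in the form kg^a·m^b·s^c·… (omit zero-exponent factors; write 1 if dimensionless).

kg³·m⁶·s⁻⁷·A⁻⁵

Wb = V·s (flux: a volt is a weber per second),
    = kg·m²·s⁻²·A⁻¹.
H = Wb/A (inductance = flux per current),
    = kg·m²·s⁻²·A⁻².
S = 1/Ω (conductance is reciprocal resistance),
    = kg⁻¹·m⁻²·s³·A².
So S⁻¹ = kg·m²·s⁻³·A⁻².
Combining: Wb·H·S⁻¹ = (kg·m²·s⁻²·A⁻¹) · (kg·m²·s⁻²·A⁻²) · (kg·m²·s⁻³·A⁻²) = kg³·m⁶·s⁻⁷·A⁻⁵.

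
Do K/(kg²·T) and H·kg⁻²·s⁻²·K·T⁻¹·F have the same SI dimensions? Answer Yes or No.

Left side:
  T = kg·s⁻²·A⁻¹.
  So T⁻¹ = kg⁻¹·s²·A.
  Combining: K·kg⁻²·T⁻¹ = K · kg⁻² · (kg⁻¹·s²·A) = kg⁻³·s²·A·K.
Right side:
  H = Wb/A (inductance = flux per current),
      = kg·m²·s⁻²·A⁻².
  T = Wb/m² (flux density = flux per area),
      = kg·s⁻²·A⁻¹.
  So T⁻¹ = kg⁻¹·s²·A.
  F = C/V (capacitance = charge per voltage),
      = A·s/(kg·m²·s⁻³·A⁻¹) (substituting C and V),
      = kg⁻¹·m⁻²·s⁴·A².
  Combining: H·kg⁻²·s⁻²·K·T⁻¹·F = (kg·m²·s⁻²·A⁻²) · kg⁻² · s⁻² · K · (kg⁻¹·s²·A) · (kg⁻¹·m⁻²·s⁴·A²) = kg⁻³·s²·A·K.
Both reduce to kg⁻³·s²·A·K.

Yes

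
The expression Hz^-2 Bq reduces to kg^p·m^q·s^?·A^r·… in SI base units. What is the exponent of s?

1

Hz = s⁻¹.
So Hz⁻² = s².
Bq = s⁻¹.
Combining: Hz⁻²·Bq = s² · s⁻¹ = s.
The exponent of s is 1.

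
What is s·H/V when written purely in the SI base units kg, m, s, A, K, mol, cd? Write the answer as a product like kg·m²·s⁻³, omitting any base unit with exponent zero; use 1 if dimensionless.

H = Wb/A (inductance = flux per current),
    = kg·m²·s⁻²·A⁻².
V = W/A (potential = power per current),
    = kg·m²·s⁻³·A⁻¹.
So V⁻¹ = kg⁻¹·m⁻²·s³·A.
Combining: s·H·V⁻¹ = s · (kg·m²·s⁻²·A⁻²) · (kg⁻¹·m⁻²·s³·A) = s²·A⁻¹.

s²·A⁻¹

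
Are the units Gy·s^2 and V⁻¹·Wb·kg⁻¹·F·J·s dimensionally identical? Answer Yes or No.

Left side:
  Gy = J/kg (absorbed dose = energy per mass),
      = m²·s⁻².
  Combining: Gy·s² = (m²·s⁻²) · s² = m².
Right side:
  V = kg·m²·s⁻³·A⁻¹.
  So V⁻¹ = kg⁻¹·m⁻²·s³·A.
  Wb = kg·m²·s⁻²·A⁻¹.
  F = kg⁻¹·m⁻²·s⁴·A².
  J = kg·m²·s⁻².
  Combining: V⁻¹·Wb·kg⁻¹·F·J·s = (kg⁻¹·m⁻²·s³·A) · (kg·m²·s⁻²·A⁻¹) · kg⁻¹ · (kg⁻¹·m⁻²·s⁴·A²) · (kg·m²·s⁻²) · s = kg⁻¹·s⁴·A².
Left is m²; right is kg⁻¹·s⁴·A² — different.

No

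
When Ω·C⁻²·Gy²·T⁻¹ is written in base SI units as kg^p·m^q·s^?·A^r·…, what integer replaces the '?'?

Ω = kg·m²·s⁻³·A⁻².
C = s·A.
So C⁻² = s⁻²·A⁻².
Gy = m²·s⁻².
So Gy² = m⁴·s⁻⁴.
T = kg·s⁻²·A⁻¹.
So T⁻¹ = kg⁻¹·s²·A.
Combining: Ω·C⁻²·Gy²·T⁻¹ = (kg·m²·s⁻³·A⁻²) · (s⁻²·A⁻²) · (m⁴·s⁻⁴) · (kg⁻¹·s²·A) = m⁶·s⁻⁷·A⁻³.
The exponent of s is -7.

-7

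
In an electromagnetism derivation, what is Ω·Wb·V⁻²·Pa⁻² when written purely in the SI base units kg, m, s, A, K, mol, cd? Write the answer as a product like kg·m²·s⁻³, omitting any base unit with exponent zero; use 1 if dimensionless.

Ω = V/A (resistance = voltage per current),
    = kg·m²·s⁻³·A⁻².
Wb = V·s (flux: a volt is a weber per second),
    = kg·m²·s⁻²·A⁻¹.
V = W/A (potential = power per current),
    = kg·m²·s⁻³·A⁻¹.
So V⁻² = kg⁻²·m⁻⁴·s⁶·A².
Pa = N/m² (pressure = force per area),
    = kg·m⁻¹·s⁻².
So Pa⁻² = kg⁻²·m²·s⁴.
Combining: Ω·Wb·V⁻²·Pa⁻² = (kg·m²·s⁻³·A⁻²) · (kg·m²·s⁻²·A⁻¹) · (kg⁻²·m⁻⁴·s⁶·A²) · (kg⁻²·m²·s⁴) = kg⁻²·m²·s⁵·A⁻¹.

kg⁻²·m²·s⁵·A⁻¹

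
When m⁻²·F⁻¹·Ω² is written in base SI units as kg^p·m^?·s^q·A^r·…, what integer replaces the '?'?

F = C/V (capacitance = charge per voltage),
    = A·s/(kg·m²·s⁻³·A⁻¹) (substituting C and V),
    = kg⁻¹·m⁻²·s⁴·A².
So F⁻¹ = kg·m²·s⁻⁴·A⁻².
Ω = V/A (resistance = voltage per current),
    = kg·m²·s⁻³·A⁻².
So Ω² = kg²·m⁴·s⁻⁶·A⁻⁴.
Combining: m⁻²·F⁻¹·Ω² = m⁻² · (kg·m²·s⁻⁴·A⁻²) · (kg²·m⁴·s⁻⁶·A⁻⁴) = kg³·m⁴·s⁻¹⁰·A⁻⁶.
The exponent of m is 4.

4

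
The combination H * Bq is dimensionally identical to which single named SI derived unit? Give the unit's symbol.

Ω

H = Wb/A (inductance = flux per current),
    = kg·m²·s⁻²·A⁻².
Bq = 1/s = s⁻¹ (activity is decays per second).
Combining: H·Bq = (kg·m²·s⁻²·A⁻²) · s⁻¹ = kg·m²·s⁻³·A⁻².
kg·m²·s⁻³·A⁻² is the base-SI form of the ohm.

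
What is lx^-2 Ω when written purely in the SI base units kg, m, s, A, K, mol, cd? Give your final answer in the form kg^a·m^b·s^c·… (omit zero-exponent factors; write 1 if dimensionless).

kg·m⁶·s⁻³·A⁻²·cd⁻²

lx = lm/m² (illuminance = luminous flux per area),
    = m⁻²·cd.
So lx⁻² = m⁴·cd⁻².
Ω = V/A (resistance = voltage per current),
    = kg·m²·s⁻³·A⁻².
Combining: lx⁻²·Ω = (m⁴·cd⁻²) · (kg·m²·s⁻³·A⁻²) = kg·m⁶·s⁻³·A⁻²·cd⁻².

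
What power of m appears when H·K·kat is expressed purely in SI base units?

2

H = Wb/A (inductance = flux per current),
    = kg·m²·s⁻²·A⁻².
kat = mol/s = s⁻¹·mol (catalytic activity).
Combining: H·K·kat = (kg·m²·s⁻²·A⁻²) · K · (s⁻¹·mol) = kg·m²·s⁻³·A⁻²·K·mol.
The exponent of m is 2.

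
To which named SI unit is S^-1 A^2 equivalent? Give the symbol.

W

S = kg⁻¹·m⁻²·s³·A².
So S⁻¹ = kg·m²·s⁻³·A⁻².
Combining: S⁻¹·A² = (kg·m²·s⁻³·A⁻²) · A² = kg·m²·s⁻³.
kg·m²·s⁻³ is the base-SI form of the watt.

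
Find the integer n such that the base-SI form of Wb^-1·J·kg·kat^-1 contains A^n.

1

Wb = V·s (flux: a volt is a weber per second),
    = kg·m²·s⁻²·A⁻¹.
So Wb⁻¹ = kg⁻¹·m⁻²·s²·A.
J = N·m (work = force × distance),
    = kg·m²·s⁻².
kat = mol/s = s⁻¹·mol (catalytic activity).
So kat⁻¹ = s·mol⁻¹.
Combining: Wb⁻¹·J·kg·kat⁻¹ = (kg⁻¹·m⁻²·s²·A) · (kg·m²·s⁻²) · kg · (s·mol⁻¹) = kg·s·A·mol⁻¹.
The exponent of A is 1.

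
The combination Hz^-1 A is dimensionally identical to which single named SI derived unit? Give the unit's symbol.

Hz = 1/s = s⁻¹ (frequency is cycles per second).
So Hz⁻¹ = s.
Combining: Hz⁻¹·A = s · A = s·A.
s·A is the base-SI form of the coulomb.

C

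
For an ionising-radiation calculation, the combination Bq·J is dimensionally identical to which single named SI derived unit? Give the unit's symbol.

Bq = 1/s = s⁻¹ (activity is decays per second).
J = N·m (work = force × distance),
    = kg·m²·s⁻².
Combining: Bq·J = s⁻¹ · (kg·m²·s⁻²) = kg·m²·s⁻³.
kg·m²·s⁻³ is the base-SI form of the watt.

W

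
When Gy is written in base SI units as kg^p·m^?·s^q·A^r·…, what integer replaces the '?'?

2

Gy = J/kg (absorbed dose = energy per mass),
    = m²·s⁻².
The exponent of m is 2.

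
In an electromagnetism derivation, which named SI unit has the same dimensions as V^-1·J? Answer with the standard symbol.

C

V = kg·m²·s⁻³·A⁻¹.
So V⁻¹ = kg⁻¹·m⁻²·s³·A.
J = kg·m²·s⁻².
Combining: V⁻¹·J = (kg⁻¹·m⁻²·s³·A) · (kg·m²·s⁻²) = s·A.
s·A is the base-SI form of the coulomb.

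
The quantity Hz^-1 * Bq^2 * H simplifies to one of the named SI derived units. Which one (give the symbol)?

Hz = s⁻¹.
So Hz⁻¹ = s.
Bq = s⁻¹.
So Bq² = s⁻².
H = kg·m²·s⁻²·A⁻².
Combining: Hz⁻¹·Bq²·H = s · s⁻² · (kg·m²·s⁻²·A⁻²) = kg·m²·s⁻³·A⁻².
kg·m²·s⁻³·A⁻² is the base-SI form of the ohm.

Ω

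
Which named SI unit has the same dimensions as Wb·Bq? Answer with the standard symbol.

V

Wb = V·s (flux: a volt is a weber per second),
    = kg·m²·s⁻²·A⁻¹.
Bq = 1/s = s⁻¹ (activity is decays per second).
Combining: Wb·Bq = (kg·m²·s⁻²·A⁻¹) · s⁻¹ = kg·m²·s⁻³·A⁻¹.
kg·m²·s⁻³·A⁻¹ is the base-SI form of the volt.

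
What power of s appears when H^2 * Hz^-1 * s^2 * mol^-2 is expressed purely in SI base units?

-1

H = kg·m²·s⁻²·A⁻².
So H² = kg²·m⁴·s⁻⁴·A⁻⁴.
Hz = s⁻¹.
So Hz⁻¹ = s.
Combining: H²·Hz⁻¹·s²·mol⁻² = (kg²·m⁴·s⁻⁴·A⁻⁴) · s · s² · mol⁻² = kg²·m⁴·s⁻¹·A⁻⁴·mol⁻².
The exponent of s is -1.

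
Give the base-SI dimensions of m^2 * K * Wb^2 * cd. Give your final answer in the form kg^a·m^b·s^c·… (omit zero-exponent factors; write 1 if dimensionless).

kg²·m⁶·s⁻⁴·A⁻²·K·cd

Wb = V·s (flux: a volt is a weber per second),
    = kg·m²·s⁻²·A⁻¹.
So Wb² = kg²·m⁴·s⁻⁴·A⁻².
Combining: m²·K·Wb²·cd = m² · K · (kg²·m⁴·s⁻⁴·A⁻²) · cd = kg²·m⁶·s⁻⁴·A⁻²·K·cd.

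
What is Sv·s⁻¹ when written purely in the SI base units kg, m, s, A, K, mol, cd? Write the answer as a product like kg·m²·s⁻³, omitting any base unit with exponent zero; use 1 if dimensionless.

m²·s⁻³

Sv = J/kg (equivalent dose = energy per mass),
    = m²·s⁻².
Combining: Sv·s⁻¹ = (m²·s⁻²) · s⁻¹ = m²·s⁻³.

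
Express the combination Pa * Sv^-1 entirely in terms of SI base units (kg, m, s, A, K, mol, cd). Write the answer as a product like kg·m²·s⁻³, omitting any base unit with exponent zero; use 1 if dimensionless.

Pa = N/m² (pressure = force per area),
    = kg·m⁻¹·s⁻².
Sv = J/kg (equivalent dose = energy per mass),
    = m²·s⁻².
So Sv⁻¹ = m⁻²·s².
Combining: Pa·Sv⁻¹ = (kg·m⁻¹·s⁻²) · (m⁻²·s²) = kg·m⁻³.

kg·m⁻³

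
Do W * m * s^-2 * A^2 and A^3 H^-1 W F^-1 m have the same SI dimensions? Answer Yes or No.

Left side:
  W = kg·m²·s⁻³.
  Combining: W·m·s⁻²·A² = (kg·m²·s⁻³) · m · s⁻² · A² = kg·m³·s⁻⁵·A².
Right side:
  H = kg·m²·s⁻²·A⁻².
  So H⁻¹ = kg⁻¹·m⁻²·s²·A².
  W = kg·m²·s⁻³.
  F = kg⁻¹·m⁻²·s⁴·A².
  So F⁻¹ = kg·m²·s⁻⁴·A⁻².
  Combining: A³·H⁻¹·W·F⁻¹·m = A³ · (kg⁻¹·m⁻²·s²·A²) · (kg·m²·s⁻³) · (kg·m²·s⁻⁴·A⁻²) · m = kg·m³·s⁻⁵·A³.
Left is kg·m³·s⁻⁵·A²; right is kg·m³·s⁻⁵·A³ — different.

No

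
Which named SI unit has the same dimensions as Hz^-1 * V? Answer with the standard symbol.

Hz = s⁻¹.
So Hz⁻¹ = s.
V = kg·m²·s⁻³·A⁻¹.
Combining: Hz⁻¹·V = s · (kg·m²·s⁻³·A⁻¹) = kg·m²·s⁻²·A⁻¹.
kg·m²·s⁻²·A⁻¹ is the base-SI form of the weber.

Wb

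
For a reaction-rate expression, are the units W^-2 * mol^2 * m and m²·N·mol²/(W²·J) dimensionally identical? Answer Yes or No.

Yes

Left side:
  W = J/s (power = energy per time),
      = kg·m²·s⁻³.
  So W⁻² = kg⁻²·m⁻⁴·s⁶.
  Combining: W⁻²·mol²·m = (kg⁻²·m⁻⁴·s⁶) · mol² · m = kg⁻²·m⁻³·s⁶·mol².
Right side:
  W = J/s (power = energy per time),
      = kg·m²·s⁻³.
  So W⁻² = kg⁻²·m⁻⁴·s⁶.
  N = kg·m/s² = kg·m·s⁻² (force = mass × acceleration).
  J = N·m (work = force × distance),
      = kg·m²·s⁻².
  So J⁻¹ = kg⁻¹·m⁻²·s².
  Combining: W⁻²·m²·N·mol²·J⁻¹ = (kg⁻²·m⁻⁴·s⁶) · m² · (kg·m·s⁻²) · mol² · (kg⁻¹·m⁻²·s²) = kg⁻²·m⁻³·s⁶·mol².
Both reduce to kg⁻²·m⁻³·s⁶·mol².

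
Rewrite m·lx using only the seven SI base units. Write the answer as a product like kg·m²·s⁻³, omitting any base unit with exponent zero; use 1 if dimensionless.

m⁻¹·cd

lx = m⁻²·cd.
Combining: m·lx = m · (m⁻²·cd) = m⁻¹·cd.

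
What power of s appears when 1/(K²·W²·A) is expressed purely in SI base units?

6

W = J/s (power = energy per time),
    = kg·m²·s⁻³.
So W⁻² = kg⁻²·m⁻⁴·s⁶.
Combining: K⁻²·W⁻²·A⁻¹ = K⁻² · (kg⁻²·m⁻⁴·s⁶) · A⁻¹ = kg⁻²·m⁻⁴·s⁶·A⁻¹·K⁻².
The exponent of s is 6.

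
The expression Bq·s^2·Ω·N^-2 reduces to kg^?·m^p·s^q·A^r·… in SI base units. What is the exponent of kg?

-1

Bq = s⁻¹.
Ω = kg·m²·s⁻³·A⁻².
N = kg·m·s⁻².
So N⁻² = kg⁻²·m⁻²·s⁴.
Combining: Bq·s²·Ω·N⁻² = s⁻¹ · s² · (kg·m²·s⁻³·A⁻²) · (kg⁻²·m⁻²·s⁴) = kg⁻¹·s²·A⁻².
The exponent of kg is -1.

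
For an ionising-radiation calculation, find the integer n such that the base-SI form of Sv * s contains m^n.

2

Sv = J/kg (equivalent dose = energy per mass),
    = m²·s⁻².
Combining: Sv·s = (m²·s⁻²) · s = m²·s⁻¹.
The exponent of m is 2.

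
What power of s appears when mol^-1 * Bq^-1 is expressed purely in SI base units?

1

Bq = s⁻¹.
So Bq⁻¹ = s.
Combining: mol⁻¹·Bq⁻¹ = mol⁻¹ · s = s·mol⁻¹.
The exponent of s is 1.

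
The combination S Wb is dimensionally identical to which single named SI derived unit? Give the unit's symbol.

C

S = 1/Ω (conductance is reciprocal resistance),
    = kg⁻¹·m⁻²·s³·A².
Wb = V·s (flux: a volt is a weber per second),
    = kg·m²·s⁻²·A⁻¹.
Combining: S·Wb = (kg⁻¹·m⁻²·s³·A²) · (kg·m²·s⁻²·A⁻¹) = s·A.
s·A is the base-SI form of the coulomb.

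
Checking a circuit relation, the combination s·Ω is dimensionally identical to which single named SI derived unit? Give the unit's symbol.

H

Ω = kg·m²·s⁻³·A⁻².
Combining: s·Ω = s · (kg·m²·s⁻³·A⁻²) = kg·m²·s⁻²·A⁻².
kg·m²·s⁻²·A⁻² is the base-SI form of the henry.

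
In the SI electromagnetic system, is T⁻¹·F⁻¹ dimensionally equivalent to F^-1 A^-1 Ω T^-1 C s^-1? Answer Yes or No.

No

Left side:
  T = Wb/m² (flux density = flux per area),
      = kg·s⁻²·A⁻¹.
  So T⁻¹ = kg⁻¹·s²·A.
  F = C/V (capacitance = charge per voltage),
      = A·s/(kg·m²·s⁻³·A⁻¹) (substituting C and V),
      = kg⁻¹·m⁻²·s⁴·A².
  So F⁻¹ = kg·m²·s⁻⁴·A⁻².
  Combining: T⁻¹·F⁻¹ = (kg⁻¹·s²·A) · (kg·m²·s⁻⁴·A⁻²) = m²·s⁻²·A⁻¹.
Right side:
  F = kg⁻¹·m⁻²·s⁴·A².
  So F⁻¹ = kg·m²·s⁻⁴·A⁻².
  Ω = kg·m²·s⁻³·A⁻².
  T = kg·s⁻²·A⁻¹.
  So T⁻¹ = kg⁻¹·s²·A.
  C = s·A.
  Combining: F⁻¹·A⁻¹·Ω·T⁻¹·C·s⁻¹ = (kg·m²·s⁻⁴·A⁻²) · A⁻¹ · (kg·m²·s⁻³·A⁻²) · (kg⁻¹·s²·A) · (s·A) · s⁻¹ = kg·m⁴·s⁻⁵·A⁻³.
Left is m²·s⁻²·A⁻¹; right is kg·m⁴·s⁻⁵·A⁻³ — different.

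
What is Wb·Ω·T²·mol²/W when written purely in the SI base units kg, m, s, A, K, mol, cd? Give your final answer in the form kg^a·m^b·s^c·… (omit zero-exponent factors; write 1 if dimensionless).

W = kg·m²·s⁻³.
So W⁻¹ = kg⁻¹·m⁻²·s³.
Wb = kg·m²·s⁻²·A⁻¹.
Ω = kg·m²·s⁻³·A⁻².
T = kg·s⁻²·A⁻¹.
So T² = kg²·s⁻⁴·A⁻².
Combining: W⁻¹·Wb·Ω·T²·mol² = (kg⁻¹·m⁻²·s³) · (kg·m²·s⁻²·A⁻¹) · (kg·m²·s⁻³·A⁻²) · (kg²·s⁻⁴·A⁻²) · mol² = kg³·m²·s⁻⁶·A⁻⁵·mol².

kg³·m²·s⁻⁶·A⁻⁵·mol²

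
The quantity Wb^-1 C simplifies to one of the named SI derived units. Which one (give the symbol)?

Wb = V·s (flux: a volt is a weber per second),
    = kg·m²·s⁻²·A⁻¹.
So Wb⁻¹ = kg⁻¹·m⁻²·s²·A.
C = A·s = s·A (charge = current × time).
Combining: Wb⁻¹·C = (kg⁻¹·m⁻²·s²·A) · (s·A) = kg⁻¹·m⁻²·s³·A².
kg⁻¹·m⁻²·s³·A² is the base-SI form of the siemens.

S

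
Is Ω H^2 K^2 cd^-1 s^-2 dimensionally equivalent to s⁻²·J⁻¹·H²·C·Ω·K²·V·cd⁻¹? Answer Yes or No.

Yes

Left side:
  Ω = kg·m²·s⁻³·A⁻².
  H = kg·m²·s⁻²·A⁻².
  So H² = kg²·m⁴·s⁻⁴·A⁻⁴.
  Combining: Ω·H²·K²·cd⁻¹·s⁻² = (kg·m²·s⁻³·A⁻²) · (kg²·m⁴·s⁻⁴·A⁻⁴) · K² · cd⁻¹ · s⁻² = kg³·m⁶·s⁻⁹·A⁻⁶·K²·cd⁻¹.
Right side:
  J = kg·m²·s⁻².
  So J⁻¹ = kg⁻¹·m⁻²·s².
  H = kg·m²·s⁻²·A⁻².
  So H² = kg²·m⁴·s⁻⁴·A⁻⁴.
  C = s·A.
  Ω = kg·m²·s⁻³·A⁻².
  V = kg·m²·s⁻³·A⁻¹.
  Combining: s⁻²·J⁻¹·H²·C·Ω·K²·V·cd⁻¹ = s⁻² · (kg⁻¹·m⁻²·s²) · (kg²·m⁴·s⁻⁴·A⁻⁴) · (s·A) · (kg·m²·s⁻³·A⁻²) · K² · (kg·m²·s⁻³·A⁻¹) · cd⁻¹ = kg³·m⁶·s⁻⁹·A⁻⁶·K²·cd⁻¹.
Both reduce to kg³·m⁶·s⁻⁹·A⁻⁶·K²·cd⁻¹.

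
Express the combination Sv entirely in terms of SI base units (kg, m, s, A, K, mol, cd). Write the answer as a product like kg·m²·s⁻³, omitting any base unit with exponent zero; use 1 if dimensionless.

Sv = m²·s⁻².

m²·s⁻²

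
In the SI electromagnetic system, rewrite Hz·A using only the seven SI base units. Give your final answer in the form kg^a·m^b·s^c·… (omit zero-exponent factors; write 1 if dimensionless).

s⁻¹·A

Hz = s⁻¹.
Combining: Hz·A = s⁻¹ · A = s⁻¹·A.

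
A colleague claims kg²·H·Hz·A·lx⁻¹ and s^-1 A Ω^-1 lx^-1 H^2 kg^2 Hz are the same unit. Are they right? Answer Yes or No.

Left side:
  H = Wb/A (inductance = flux per current),
      = kg·m²·s⁻²·A⁻².
  Hz = 1/s = s⁻¹ (frequency is cycles per second).
  lx = lm/m² (illuminance = luminous flux per area),
      = m⁻²·cd.
  So lx⁻¹ = m²·cd⁻¹.
  Combining: kg²·H·Hz·A·lx⁻¹ = kg² · (kg·m²·s⁻²·A⁻²) · s⁻¹ · A · (m²·cd⁻¹) = kg³·m⁴·s⁻³·A⁻¹·cd⁻¹.
Right side:
  Ω = kg·m²·s⁻³·A⁻².
  So Ω⁻¹ = kg⁻¹·m⁻²·s³·A².
  lx = m⁻²·cd.
  So lx⁻¹ = m²·cd⁻¹.
  H = kg·m²·s⁻²·A⁻².
  So H² = kg²·m⁴·s⁻⁴·A⁻⁴.
  Hz = s⁻¹.
  Combining: s⁻¹·A·Ω⁻¹·lx⁻¹·H²·kg²·Hz = s⁻¹ · A · (kg⁻¹·m⁻²·s³·A²) · (m²·cd⁻¹) · (kg²·m⁴·s⁻⁴·A⁻⁴) · kg² · s⁻¹ = kg³·m⁴·s⁻³·A⁻¹·cd⁻¹.
Both reduce to kg³·m⁴·s⁻³·A⁻¹·cd⁻¹.

Yes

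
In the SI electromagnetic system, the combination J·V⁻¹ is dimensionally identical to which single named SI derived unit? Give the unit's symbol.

J = N·m (work = force × distance),
    = kg·m²·s⁻².
V = W/A (potential = power per current),
    = kg·m²·s⁻³·A⁻¹.
So V⁻¹ = kg⁻¹·m⁻²·s³·A.
Combining: J·V⁻¹ = (kg·m²·s⁻²) · (kg⁻¹·m⁻²·s³·A) = s·A.
s·A is the base-SI form of the coulomb.

C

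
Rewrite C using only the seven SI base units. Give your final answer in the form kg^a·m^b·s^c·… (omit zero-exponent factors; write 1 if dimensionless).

s·A

C = s·A.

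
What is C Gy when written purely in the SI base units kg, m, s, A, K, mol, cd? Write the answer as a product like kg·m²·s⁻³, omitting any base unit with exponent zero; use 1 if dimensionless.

C = A·s = s·A (charge = current × time).
Gy = J/kg (absorbed dose = energy per mass),
    = m²·s⁻².
Combining: C·Gy = (s·A) · (m²·s⁻²) = m²·s⁻¹·A.

m²·s⁻¹·A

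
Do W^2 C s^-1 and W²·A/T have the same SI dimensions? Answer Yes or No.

Left side:
  W = J/s (power = energy per time),
      = kg·m²·s⁻³.
  So W² = kg²·m⁴·s⁻⁶.
  C = A·s = s·A (charge = current × time).
  Combining: W²·C·s⁻¹ = (kg²·m⁴·s⁻⁶) · (s·A) · s⁻¹ = kg²·m⁴·s⁻⁶·A.
Right side:
  T = kg·s⁻²·A⁻¹.
  So T⁻¹ = kg⁻¹·s²·A.
  W = kg·m²·s⁻³.
  So W² = kg²·m⁴·s⁻⁶.
  Combining: T⁻¹·W²·A = (kg⁻¹·s²·A) · (kg²·m⁴·s⁻⁶) · A = kg·m⁴·s⁻⁴·A².
Left is kg²·m⁴·s⁻⁶·A; right is kg·m⁴·s⁻⁴·A² — different.

No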